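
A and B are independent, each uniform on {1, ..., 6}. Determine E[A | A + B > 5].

P(A + B > 5) = 13/18.
Summing A·P(x,y) over outcomes with A + B > 5 gives 53/18.
E[A | A + B > 5] = (53/18) / (13/18) = 53/13.

53/13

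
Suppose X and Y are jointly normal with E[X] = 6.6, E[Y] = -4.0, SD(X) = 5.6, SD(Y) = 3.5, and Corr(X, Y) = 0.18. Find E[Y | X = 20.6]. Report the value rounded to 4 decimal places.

For a bivariate normal, E[Y | X=x] = μ_Y + ρ·(σ_Y/σ_X)·(x − μ_X).
E[Y | X=20.6] = -4.0 + (0.18)·(3.5/5.6)·(20.6 − (6.6)) = -4.0 + (0.1125)·(14) = -2.4250.

-2.4250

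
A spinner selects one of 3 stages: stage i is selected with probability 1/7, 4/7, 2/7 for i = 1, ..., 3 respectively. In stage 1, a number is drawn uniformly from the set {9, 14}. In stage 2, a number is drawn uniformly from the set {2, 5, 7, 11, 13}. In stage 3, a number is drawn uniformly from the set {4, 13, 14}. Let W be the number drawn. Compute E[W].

E[W | stage 1] = (9+14)/2 = 23/2.
E[W | stage 2] = (2+5+7+11+13)/5 = 38/5.
E[W | stage 3] = (4+13+14)/3 = 31/3.
E[W] = (1/7)·(23/2) + (4/7)·(38/5) + (2/7)·(31/3) = 1877/210.

1877/210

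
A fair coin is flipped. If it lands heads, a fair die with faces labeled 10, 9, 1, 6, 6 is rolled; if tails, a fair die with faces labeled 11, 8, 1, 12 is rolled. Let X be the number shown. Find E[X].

E[X | heads] = (10+9+1+6+6)/5 = 32/5.
E[X | tails] = (11+8+1+12)/4 = 8.
E[X] = (1/2)·(32/5) + (1/2)·(8) = 36/5.

36/5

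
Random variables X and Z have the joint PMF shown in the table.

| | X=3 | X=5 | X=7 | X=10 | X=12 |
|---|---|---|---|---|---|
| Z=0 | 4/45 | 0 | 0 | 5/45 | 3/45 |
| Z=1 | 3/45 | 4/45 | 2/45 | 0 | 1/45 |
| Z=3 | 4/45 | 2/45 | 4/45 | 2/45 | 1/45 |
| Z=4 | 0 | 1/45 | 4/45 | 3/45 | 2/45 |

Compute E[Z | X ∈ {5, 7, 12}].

P(X ∈ {5, 7, 12}) = 8/15.
Summing Z·P(X=x,Z=y) over the conditioning event gives 56/45.
E[Z | X ∈ {5, 7, 12}] = (56/45) / (8/15) = 7/3.

7/3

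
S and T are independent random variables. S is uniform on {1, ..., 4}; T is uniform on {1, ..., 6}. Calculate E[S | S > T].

10/3

P(S > T) = 1/4.
Summing S·P(x,y) over outcomes with S > T gives 5/6.
E[S | S > T] = (5/6) / (1/4) = 10/3.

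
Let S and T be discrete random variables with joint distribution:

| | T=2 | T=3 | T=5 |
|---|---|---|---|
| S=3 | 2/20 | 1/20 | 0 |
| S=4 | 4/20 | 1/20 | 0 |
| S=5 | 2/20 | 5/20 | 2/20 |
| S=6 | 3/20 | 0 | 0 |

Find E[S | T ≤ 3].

P(T ≤ 3) = 9/10.
Summing S·P(S=x,T=y) over the conditioning event gives 41/10.
E[S | T ≤ 3] = (41/10) / (9/10) = 41/9.

41/9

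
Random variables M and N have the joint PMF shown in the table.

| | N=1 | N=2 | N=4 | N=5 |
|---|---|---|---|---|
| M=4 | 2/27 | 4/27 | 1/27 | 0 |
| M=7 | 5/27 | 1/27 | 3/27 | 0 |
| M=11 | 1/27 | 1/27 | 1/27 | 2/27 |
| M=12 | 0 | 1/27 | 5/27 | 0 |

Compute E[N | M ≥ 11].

P(M ≥ 11) = 11/27.
Σ N·P over the event = 1·(1/27) + 2·(1/27) + 4·(1/27) + 5·(2/27) + 2·(1/27) + 4·(5/27) = 13/9.
E[N | M ≥ 11] = (13/9) / (11/27) = 39/11.

39/11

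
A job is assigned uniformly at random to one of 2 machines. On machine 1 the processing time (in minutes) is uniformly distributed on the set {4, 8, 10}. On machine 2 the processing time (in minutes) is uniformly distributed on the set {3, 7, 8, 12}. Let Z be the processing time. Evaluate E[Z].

E[Z | machine 1] = (4+8+10)/3 = 22/3.
E[Z | machine 2] = (3+7+8+12)/4 = 15/2.
E[Z] = (1/2)·(22/3) + (1/2)·(15/2) = 89/12.

89/12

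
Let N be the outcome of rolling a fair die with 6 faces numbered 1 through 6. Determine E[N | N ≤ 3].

Given N ≤ 3, N is equally likely to be any of {1, 2, 3}.
E[N | N ≤ 3] = (1 + 2 + 3) / 3 = 2.

2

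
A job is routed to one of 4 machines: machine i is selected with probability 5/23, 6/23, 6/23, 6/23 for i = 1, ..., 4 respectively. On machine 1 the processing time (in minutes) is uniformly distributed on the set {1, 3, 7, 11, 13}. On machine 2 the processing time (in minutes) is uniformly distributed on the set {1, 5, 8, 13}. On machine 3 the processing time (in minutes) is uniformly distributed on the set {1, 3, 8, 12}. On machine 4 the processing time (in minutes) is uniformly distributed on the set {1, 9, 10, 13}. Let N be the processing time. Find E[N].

7

E[N | machine 1] = (1+3+7+11+13)/5 = 7.
E[N | machine 2] = (1+5+8+13)/4 = 27/4.
E[N | machine 3] = (1+3+8+12)/4 = 6.
E[N | machine 4] = (1+9+10+13)/4 = 33/4.
By the law of total expectation,
E[N] = (5/23)·(7) + (6/23)·(27/4) + (6/23)·(6) + (6/23)·(33/4) = 7.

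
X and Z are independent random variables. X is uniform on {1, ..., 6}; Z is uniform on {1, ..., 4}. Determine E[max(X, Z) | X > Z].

P(X > Z) = 7/12.
Summing max(X,Z)·P(x,y) over outcomes with X > Z gives 8/3.
E[max(X, Z) | X > Z] = (8/3) / (7/12) = 32/7.

32/7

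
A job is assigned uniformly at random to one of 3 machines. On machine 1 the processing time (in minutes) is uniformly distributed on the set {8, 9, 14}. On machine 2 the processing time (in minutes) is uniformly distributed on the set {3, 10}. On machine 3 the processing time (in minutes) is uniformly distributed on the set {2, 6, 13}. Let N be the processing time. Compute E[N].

143/18

E[N | machine 1] = (8+9+14)/3 = 31/3.
E[N | machine 2] = (3+10)/2 = 13/2.
E[N | machine 3] = (2+6+13)/3 = 7.
E[N] = (1/3)·(31/3) + (1/3)·(13/2) + (1/3)·(7) = 143/18.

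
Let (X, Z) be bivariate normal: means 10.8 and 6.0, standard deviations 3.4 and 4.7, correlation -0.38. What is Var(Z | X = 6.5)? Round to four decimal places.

For a bivariate normal, Var(Z | X=x) = σ_Z²(1 − ρ²).
Var(Z | X=6.5) = (4.7)²·(1 − (-0.38)²) = 22.09·0.8556 = 18.9002.

18.9002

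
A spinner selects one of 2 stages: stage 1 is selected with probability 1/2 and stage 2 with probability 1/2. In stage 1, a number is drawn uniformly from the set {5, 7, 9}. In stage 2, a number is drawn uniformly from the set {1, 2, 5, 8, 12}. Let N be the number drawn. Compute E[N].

E[N | stage 1] = (5+7+9)/3 = 7.
E[N | stage 2] = (1+2+5+8+12)/5 = 28/5.
E[N] = (1/2)·(7) + (1/2)·(28/5) = 63/10.

63/10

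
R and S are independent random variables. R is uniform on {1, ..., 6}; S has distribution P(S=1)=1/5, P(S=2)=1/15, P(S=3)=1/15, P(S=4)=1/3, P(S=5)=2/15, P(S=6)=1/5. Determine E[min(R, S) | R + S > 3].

P(R + S > 3) = 83/90.
Summing min(R,S)·P(x,y) over outcomes with R + S > 3 gives 23/9.
E[min(R, S) | R + S > 3] = (23/9) / (83/90) = 230/83.

230/83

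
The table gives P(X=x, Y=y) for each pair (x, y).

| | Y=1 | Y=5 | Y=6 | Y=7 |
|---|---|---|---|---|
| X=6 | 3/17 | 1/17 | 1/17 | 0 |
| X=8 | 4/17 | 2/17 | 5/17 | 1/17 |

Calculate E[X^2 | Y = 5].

164/3

P(Y = 5) = 3/17.
Σ X^2·P over the event = 36·(1/17) + 64·(2/17) = 164/17.
E[X^2 | Y = 5] = (164/17) / (3/17) = 164/3.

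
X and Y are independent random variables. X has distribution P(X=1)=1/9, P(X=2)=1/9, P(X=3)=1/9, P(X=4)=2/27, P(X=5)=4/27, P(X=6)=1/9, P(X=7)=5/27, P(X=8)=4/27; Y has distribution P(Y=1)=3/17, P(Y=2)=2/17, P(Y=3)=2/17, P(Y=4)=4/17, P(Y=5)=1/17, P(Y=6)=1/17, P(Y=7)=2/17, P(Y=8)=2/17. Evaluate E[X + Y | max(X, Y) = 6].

245/27

P(max(X, Y) = 6) = 2/17.
Summing (X+Y)·P(x,y) over outcomes with max(X, Y) = 6 gives 490/459.
E[X + Y | max(X, Y) = 6] = (490/459) / (2/17) = 245/27.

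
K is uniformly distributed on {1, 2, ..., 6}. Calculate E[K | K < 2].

1

Given K < 2, K is equally likely to be any of {1}.
E[K | K < 2] = (1) / 1 = 1.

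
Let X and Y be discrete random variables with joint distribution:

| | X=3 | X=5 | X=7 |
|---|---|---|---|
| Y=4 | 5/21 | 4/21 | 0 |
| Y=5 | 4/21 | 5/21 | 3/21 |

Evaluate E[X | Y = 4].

35/9

P(Y = 4) = 3/7.
Σ X·P over the event = 3·(5/21) + 5·(4/21) = 5/3.
E[X | Y = 4] = (5/3) / (3/7) = 35/9.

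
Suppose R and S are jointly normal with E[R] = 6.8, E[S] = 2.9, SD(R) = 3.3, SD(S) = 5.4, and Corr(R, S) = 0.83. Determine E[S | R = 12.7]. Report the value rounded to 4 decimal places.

For a bivariate normal, E[S | R=x] = μ_S + ρ·(σ_S/σ_R)·(x − μ_R).
E[S | R=12.7] = 2.9 + (0.83)·(5.4/3.3)·(12.7 − (6.8)) = 2.9 + (1.35818)·(5.9) = 10.9133.

10.9133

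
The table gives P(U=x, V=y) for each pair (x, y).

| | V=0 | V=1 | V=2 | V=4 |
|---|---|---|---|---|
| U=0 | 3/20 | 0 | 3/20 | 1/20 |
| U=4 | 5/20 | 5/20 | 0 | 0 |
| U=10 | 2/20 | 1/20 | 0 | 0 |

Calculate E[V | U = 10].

1/3

P(U = 10) = 3/20.
Σ V·P over the event = 0·(2/20) + 1·(1/20) = 1/20.
E[V | U = 10] = (1/20) / (3/20) = 1/3.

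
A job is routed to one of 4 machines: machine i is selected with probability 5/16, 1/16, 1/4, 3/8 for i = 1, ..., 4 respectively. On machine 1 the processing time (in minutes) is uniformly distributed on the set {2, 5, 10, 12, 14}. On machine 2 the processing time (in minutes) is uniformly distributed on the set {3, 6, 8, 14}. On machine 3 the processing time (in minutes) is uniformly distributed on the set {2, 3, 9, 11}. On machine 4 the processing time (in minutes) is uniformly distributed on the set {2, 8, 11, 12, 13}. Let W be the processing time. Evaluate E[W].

2619/320

E[W | machine 1] = (2+5+10+12+14)/5 = 43/5.
E[W | machine 2] = (3+6+8+14)/4 = 31/4.
E[W | machine 3] = (2+3+9+11)/4 = 25/4.
E[W | machine 4] = (2+8+11+12+13)/5 = 46/5.
By the law of total expectation,
E[W] = (5/16)·(43/5) + (1/16)·(31/4) + (1/4)·(25/4) + (3/8)·(46/5) = 2619/320.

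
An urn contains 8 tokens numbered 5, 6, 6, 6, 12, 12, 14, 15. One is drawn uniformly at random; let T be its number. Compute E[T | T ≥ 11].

53/4

P(T ≥ 11) = 1/2.
Σ over the event: 12·1/4 + 14·1/8 + 15·1/8 = 53/8.
E[T | T ≥ 11] = (53/8) / (1/2) = 53/4.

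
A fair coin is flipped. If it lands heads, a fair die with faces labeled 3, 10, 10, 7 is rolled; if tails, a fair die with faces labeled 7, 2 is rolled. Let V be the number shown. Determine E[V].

E[V | heads] = (3+10+10+7)/4 = 15/2.
E[V | tails] = (7+2)/2 = 9/2.
By the law of total expectation,
E[V] = (1/2)·(15/2) + (1/2)·(9/2) = 6.

6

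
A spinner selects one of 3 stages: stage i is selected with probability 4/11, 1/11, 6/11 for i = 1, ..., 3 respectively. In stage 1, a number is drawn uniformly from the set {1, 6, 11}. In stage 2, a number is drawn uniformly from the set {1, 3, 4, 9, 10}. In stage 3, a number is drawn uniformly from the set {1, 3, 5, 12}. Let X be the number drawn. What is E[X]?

E[X | stage 1] = (1+6+11)/3 = 6.
E[X | stage 2] = (1+3+4+9+10)/5 = 27/5.
E[X | stage 3] = (1+3+5+12)/4 = 21/4.
By the law of total expectation,
E[X] = (4/11)·(6) + (1/11)·(27/5) + (6/11)·(21/4) = 609/110.

609/110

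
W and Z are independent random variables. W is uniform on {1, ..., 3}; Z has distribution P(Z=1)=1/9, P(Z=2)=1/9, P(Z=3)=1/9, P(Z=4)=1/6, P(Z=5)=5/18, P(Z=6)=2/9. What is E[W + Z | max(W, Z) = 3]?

P(max(W, Z) = 3) = 5/27.
Summing (W+Z)·P(x,y) over outcomes with max(W, Z) = 3 gives 8/9.
E[W + Z | max(W, Z) = 3] = (8/9) / (5/27) = 24/5.

24/5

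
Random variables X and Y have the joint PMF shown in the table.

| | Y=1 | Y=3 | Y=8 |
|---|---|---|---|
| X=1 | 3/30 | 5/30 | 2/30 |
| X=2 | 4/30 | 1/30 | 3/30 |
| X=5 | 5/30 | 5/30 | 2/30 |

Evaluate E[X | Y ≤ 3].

P(Y ≤ 3) = 23/30.
Summing X·P(X=x,Y=y) over the conditioning event gives 34/15.
E[X | Y ≤ 3] = (34/15) / (23/30) = 68/23.

68/23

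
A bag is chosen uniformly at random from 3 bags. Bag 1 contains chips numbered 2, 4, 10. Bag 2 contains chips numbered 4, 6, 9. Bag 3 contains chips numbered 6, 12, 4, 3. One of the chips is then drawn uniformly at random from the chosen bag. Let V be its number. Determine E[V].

E[V | bag 1] = (2+4+10)/3 = 16/3.
E[V | bag 2] = (4+6+9)/3 = 19/3.
E[V | bag 3] = (6+12+4+3)/4 = 25/4.
By the law of total expectation,
E[V] = (1/3)·(16/3) + (1/3)·(19/3) + (1/3)·(25/4) = 215/36.

215/36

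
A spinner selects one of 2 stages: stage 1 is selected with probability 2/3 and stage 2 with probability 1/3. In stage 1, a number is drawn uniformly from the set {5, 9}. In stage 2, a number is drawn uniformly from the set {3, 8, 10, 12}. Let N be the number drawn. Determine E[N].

E[N | stage 1] = (5+9)/2 = 7.
E[N | stage 2] = (3+8+10+12)/4 = 33/4.
By the law of total expectation,
E[N] = (2/3)·(7) + (1/3)·(33/4) = 89/12.

89/12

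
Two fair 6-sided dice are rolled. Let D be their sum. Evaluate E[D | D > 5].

106/13

P(D > 5) = 13/18.
Σ over the event: 6·5/36 + 7·1/6 + 8·5/36 + 9·1/9 + 10·1/12 + 11·1/18 + 12·1/36 = 53/9.
E[D | D > 5] = (53/9) / (13/18) = 106/13.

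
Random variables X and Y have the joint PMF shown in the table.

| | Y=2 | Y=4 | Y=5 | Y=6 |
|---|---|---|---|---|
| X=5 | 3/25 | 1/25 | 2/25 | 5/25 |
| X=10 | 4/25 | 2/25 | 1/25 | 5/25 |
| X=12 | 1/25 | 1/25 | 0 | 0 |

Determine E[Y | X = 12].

3

P(X = 12) = 2/25.
Σ Y·P over the event = 2·(1/25) + 4·(1/25) = 6/25.
E[Y | X = 12] = (6/25) / (2/25) = 3.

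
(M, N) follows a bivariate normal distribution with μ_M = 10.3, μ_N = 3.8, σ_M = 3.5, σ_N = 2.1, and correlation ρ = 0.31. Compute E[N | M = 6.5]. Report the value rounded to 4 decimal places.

3.0932

The regression of N on M has slope ρ·σ_N/σ_M and passes through (μ_M, μ_N).
E[N | M=6.5] = 3.8 + (0.31)·(2.1/3.5)·(6.5 − (10.3)) = 3.8 + (0.186)·(-3.8) = 3.0932.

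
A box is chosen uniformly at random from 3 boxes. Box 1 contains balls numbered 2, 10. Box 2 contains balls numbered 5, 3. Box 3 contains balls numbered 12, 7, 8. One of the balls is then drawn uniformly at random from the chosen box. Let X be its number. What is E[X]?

E[X | box 1] = (2+10)/2 = 6.
E[X | box 2] = (5+3)/2 = 4.
E[X | box 3] = (12+7+8)/3 = 9.
By the law of total expectation,
E[X] = (1/3)·(6) + (1/3)·(4) + (1/3)·(9) = 19/3.

19/3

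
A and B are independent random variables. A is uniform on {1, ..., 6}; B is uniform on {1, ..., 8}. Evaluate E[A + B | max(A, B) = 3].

P(max(A, B) = 3) = 5/48.
Summing (A+B)·P(x,y) over outcomes with max(A, B) = 3 gives 1/2.
E[A + B | max(A, B) = 3] = (1/2) / (5/48) = 24/5.

24/5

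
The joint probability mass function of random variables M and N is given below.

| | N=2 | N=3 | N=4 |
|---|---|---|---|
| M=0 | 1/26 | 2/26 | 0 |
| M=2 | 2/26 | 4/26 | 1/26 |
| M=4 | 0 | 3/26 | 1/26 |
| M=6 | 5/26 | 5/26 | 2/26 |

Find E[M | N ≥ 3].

34/9

P(N ≥ 3) = 9/13.
Σ M·P over the event = 0·(2/26) + 2·(4/26) + 2·(1/26) + 4·(3/26) + 4·(1/26) + 6·(5/26) + 6·(2/26) = 34/13.
E[M | N ≥ 3] = (34/13) / (9/13) = 34/9.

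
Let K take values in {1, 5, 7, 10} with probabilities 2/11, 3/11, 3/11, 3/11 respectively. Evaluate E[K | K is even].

P(K is even) = 3/11.
Σ over the event: 10·3/11 = 30/11.
E[K | K is even] = (30/11) / (3/11) = 10.

10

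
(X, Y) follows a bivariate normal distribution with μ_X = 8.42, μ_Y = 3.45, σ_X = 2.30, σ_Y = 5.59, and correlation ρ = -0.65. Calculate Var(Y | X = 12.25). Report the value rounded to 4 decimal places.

18.0458

For a bivariate normal, Var(Y | X=x) = σ_Y²(1 − ρ²).
Var(Y | X=12.25) = (5.59)²·(1 − (-0.65)²) = 31.2481·0.5775 = 18.0458.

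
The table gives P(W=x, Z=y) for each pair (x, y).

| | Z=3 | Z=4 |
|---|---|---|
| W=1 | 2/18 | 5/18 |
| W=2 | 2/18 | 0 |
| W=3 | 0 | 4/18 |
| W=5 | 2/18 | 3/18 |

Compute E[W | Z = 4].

P(Z = 4) = 2/3.
Σ W·P over the event = 1·(5/18) + 3·(4/18) + 5·(3/18) = 16/9.
E[W | Z = 4] = (16/9) / (2/3) = 8/3.

8/3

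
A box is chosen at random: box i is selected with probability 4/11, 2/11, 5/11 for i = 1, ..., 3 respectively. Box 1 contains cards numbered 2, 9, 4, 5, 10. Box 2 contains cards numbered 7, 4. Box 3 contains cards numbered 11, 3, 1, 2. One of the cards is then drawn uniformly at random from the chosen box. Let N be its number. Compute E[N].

225/44

E[N | box 1] = (2+9+4+5+10)/5 = 6.
E[N | box 2] = (7+4)/2 = 11/2.
E[N | box 3] = (11+3+1+2)/4 = 17/4.
By the law of total expectation,
E[N] = (4/11)·(6) + (2/11)·(11/2) + (5/11)·(17/4) = 225/44.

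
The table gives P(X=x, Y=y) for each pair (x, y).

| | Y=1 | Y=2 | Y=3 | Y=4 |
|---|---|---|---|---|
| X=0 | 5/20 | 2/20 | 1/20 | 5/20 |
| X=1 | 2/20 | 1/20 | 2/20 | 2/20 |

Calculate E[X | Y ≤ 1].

2/7

P(Y ≤ 1) = 7/20.
Summing X·P(X=x,Y=y) over the conditioning event gives 1/10.
E[X | Y ≤ 1] = (1/10) / (7/20) = 2/7.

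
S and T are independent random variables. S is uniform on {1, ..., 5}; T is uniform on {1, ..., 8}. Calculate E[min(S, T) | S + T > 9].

4

Outcomes with S + T > 9: (2,8), (3,7), (3,8), (4,6), (4,7), (4,8), (5,5), (5,6), (5,7), (5,8), each with probability 1/40.
E[min(S, T) | S + T > 9] = (2 + 3 + 3 + 4 + 4 + 4 + 5 + 5 + 5 + 5) / 10 = 4.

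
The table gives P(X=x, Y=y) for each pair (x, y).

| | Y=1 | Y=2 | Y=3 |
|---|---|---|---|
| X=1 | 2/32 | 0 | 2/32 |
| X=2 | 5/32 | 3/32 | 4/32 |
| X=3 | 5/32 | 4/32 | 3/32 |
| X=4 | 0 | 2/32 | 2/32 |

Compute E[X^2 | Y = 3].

P(Y = 3) = 11/32.
Σ X^2·P over the event = 1·(2/32) + 4·(4/32) + 9·(3/32) + 16·(2/32) = 77/32.
E[X^2 | Y = 3] = (77/32) / (11/32) = 7.

7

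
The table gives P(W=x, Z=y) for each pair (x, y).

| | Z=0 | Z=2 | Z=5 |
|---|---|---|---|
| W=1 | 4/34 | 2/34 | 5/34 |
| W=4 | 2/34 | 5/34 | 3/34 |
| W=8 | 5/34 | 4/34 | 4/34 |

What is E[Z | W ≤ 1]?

29/11

P(W ≤ 1) = 11/34.
Σ Z·P over the event = 0·(4/34) + 2·(2/34) + 5·(5/34) = 29/34.
E[Z | W ≤ 1] = (29/34) / (11/34) = 29/11.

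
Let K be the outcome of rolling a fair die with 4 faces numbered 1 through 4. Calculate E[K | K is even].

3

Given K is even, K is equally likely to be any of {2, 4}.
E[K | K is even] = (2 + 4) / 2 = 3.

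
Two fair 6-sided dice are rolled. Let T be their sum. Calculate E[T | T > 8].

10

P(T > 8) = 5/18.
Σ over the event: 9·1/9 + 10·1/12 + 11·1/18 + 12·1/36 = 25/9.
E[T | T > 8] = (25/9) / (5/18) = 10.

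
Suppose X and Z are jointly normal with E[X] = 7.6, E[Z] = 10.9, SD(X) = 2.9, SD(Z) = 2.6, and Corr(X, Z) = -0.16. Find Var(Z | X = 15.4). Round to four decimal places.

6.5869

Var(Z | X=x) = (1 − ρ²)·σ_Z².
Var(Z | X=15.4) = (2.6)²·(1 − (-0.16)²) = 6.76·0.9744 = 6.5869.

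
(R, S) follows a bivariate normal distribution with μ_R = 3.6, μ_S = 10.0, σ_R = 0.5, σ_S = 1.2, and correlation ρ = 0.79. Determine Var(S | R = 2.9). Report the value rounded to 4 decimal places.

0.5413

For a bivariate normal, Var(S | R=x) = σ_S²(1 − ρ²).
Var(S | R=2.9) = (1.2)²·(1 − (0.79)²) = 1.44·0.3759 = 0.5413.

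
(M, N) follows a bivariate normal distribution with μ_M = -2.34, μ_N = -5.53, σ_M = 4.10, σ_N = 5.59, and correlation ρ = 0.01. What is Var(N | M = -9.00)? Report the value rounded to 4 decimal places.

31.2450

The conditional variance in a bivariate normal is σ_N²(1 − ρ²), independent of x.
Var(N | M=-9.00) = (5.59)²·(1 − (0.01)²) = 31.2481·0.9999 = 31.2450.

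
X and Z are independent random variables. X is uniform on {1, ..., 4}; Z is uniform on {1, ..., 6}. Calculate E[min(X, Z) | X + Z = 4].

P(X + Z = 4) = 1/8.
Summing min(X,Z)·P(x,y) over outcomes with X + Z = 4 gives 1/6.
E[min(X, Z) | X + Z = 4] = (1/6) / (1/8) = 4/3.

4/3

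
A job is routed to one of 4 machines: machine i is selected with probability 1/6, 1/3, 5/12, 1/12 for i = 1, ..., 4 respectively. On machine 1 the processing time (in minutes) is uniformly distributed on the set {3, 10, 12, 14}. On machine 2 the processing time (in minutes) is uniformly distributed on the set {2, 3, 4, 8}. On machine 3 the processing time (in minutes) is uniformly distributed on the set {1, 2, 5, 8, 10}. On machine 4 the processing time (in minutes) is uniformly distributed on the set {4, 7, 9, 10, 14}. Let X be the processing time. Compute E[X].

713/120

E[X | machine 1] = (3+10+12+14)/4 = 39/4.
E[X | machine 2] = (2+3+4+8)/4 = 17/4.
E[X | machine 3] = (1+2+5+8+10)/5 = 26/5.
E[X | machine 4] = (4+7+9+10+14)/5 = 44/5.
E[X] = (1/6)·(39/4) + (1/3)·(17/4) + (5/12)·(26/5) + (1/12)·(44/5) = 713/120.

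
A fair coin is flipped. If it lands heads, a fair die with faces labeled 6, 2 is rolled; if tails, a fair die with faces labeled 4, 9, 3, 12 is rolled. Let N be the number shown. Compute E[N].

11/2

E[N | heads] = (6+2)/2 = 4.
E[N | tails] = (4+9+3+12)/4 = 7.
E[N] = (1/2)·(4) + (1/2)·(7) = 11/2.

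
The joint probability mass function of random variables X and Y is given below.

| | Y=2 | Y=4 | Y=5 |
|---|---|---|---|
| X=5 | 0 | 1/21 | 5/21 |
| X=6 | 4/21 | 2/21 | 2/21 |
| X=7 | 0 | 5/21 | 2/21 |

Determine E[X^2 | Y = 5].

P(Y = 5) = 3/7.
Σ X^2·P over the event = 25·(5/21) + 36·(2/21) + 49·(2/21) = 295/21.
E[X^2 | Y = 5] = (295/21) / (3/7) = 295/9.

295/9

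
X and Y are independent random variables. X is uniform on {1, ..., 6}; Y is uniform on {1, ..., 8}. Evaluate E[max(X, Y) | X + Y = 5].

7/2

P(X + Y = 5) = 1/12.
Summing max(X,Y)·P(x,y) over outcomes with X + Y = 5 gives 7/24.
E[max(X, Y) | X + Y = 5] = (7/24) / (1/12) = 7/2.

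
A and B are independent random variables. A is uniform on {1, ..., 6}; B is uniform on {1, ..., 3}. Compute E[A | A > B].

P(A > B) = 2/3.
Summing A·P(x,y) over outcomes with A > B gives 53/18.
E[A | A > B] = (53/18) / (2/3) = 53/12.

53/12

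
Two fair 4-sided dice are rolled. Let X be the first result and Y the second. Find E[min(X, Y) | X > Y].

5/3

Outcomes with X > Y: (2,1), (3,1), (3,2), (4,1), (4,2), (4,3), each with probability 1/16.
E[min(X, Y) | X > Y] = (1 + 1 + 2 + 1 + 2 + 3) / 6 = 5/3.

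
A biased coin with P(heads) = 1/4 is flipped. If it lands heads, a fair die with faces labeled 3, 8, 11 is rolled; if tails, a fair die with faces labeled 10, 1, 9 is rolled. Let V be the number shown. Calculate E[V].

41/6

E[V | heads] = (3+8+11)/3 = 22/3.
E[V | tails] = (10+1+9)/3 = 20/3.
E[V] = (1/4)·(22/3) + (3/4)·(20/3) = 41/6.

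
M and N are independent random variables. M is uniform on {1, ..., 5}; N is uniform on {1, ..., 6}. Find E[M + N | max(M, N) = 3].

24/5

P(max(M, N) = 3) = 1/6.
Summing (M+N)·P(x,y) over outcomes with max(M, N) = 3 gives 4/5.
E[M + N | max(M, N) = 3] = (4/5) / (1/6) = 24/5.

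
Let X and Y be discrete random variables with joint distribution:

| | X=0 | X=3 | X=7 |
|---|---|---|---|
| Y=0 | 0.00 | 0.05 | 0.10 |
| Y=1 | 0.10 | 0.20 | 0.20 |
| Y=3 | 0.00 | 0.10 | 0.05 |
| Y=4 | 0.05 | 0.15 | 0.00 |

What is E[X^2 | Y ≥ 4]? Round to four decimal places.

P(Y ≥ 4) = 0.20.
Σ X^2·P over the event = 0·(0.05) + 9·(0.15) = 1.35.
E[X^2 | Y ≥ 4] = (1.35) / (0.20) = 6.7500.

6.7500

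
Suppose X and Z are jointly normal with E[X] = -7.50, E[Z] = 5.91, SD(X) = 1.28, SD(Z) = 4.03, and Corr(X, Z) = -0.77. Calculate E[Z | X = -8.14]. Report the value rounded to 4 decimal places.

The regression of Z on X has slope ρ·σ_Z/σ_X and passes through (μ_X, μ_Z).
E[Z | X=-8.14] = 5.91 + (-0.77)·(4.03/1.28)·(-8.14 − (-7.50)) = 5.91 + (-2.4243)·(-0.64) = 7.4616.

7.4616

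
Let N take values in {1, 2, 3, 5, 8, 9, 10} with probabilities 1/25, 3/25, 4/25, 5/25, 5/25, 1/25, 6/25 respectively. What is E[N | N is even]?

P(N is even) = 14/25.
Σ over the event: 2·3/25 + 8·1/5 + 10·6/25 = 106/25.
E[N | N is even] = (106/25) / (14/25) = 53/7.

53/7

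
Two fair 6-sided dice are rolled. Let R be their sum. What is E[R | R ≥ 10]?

P(R ≥ 10) = 1/6.
Σ over the event: 10·1/12 + 11·1/18 + 12·1/36 = 16/9.
E[R | R ≥ 10] = (16/9) / (1/6) = 32/3.

32/3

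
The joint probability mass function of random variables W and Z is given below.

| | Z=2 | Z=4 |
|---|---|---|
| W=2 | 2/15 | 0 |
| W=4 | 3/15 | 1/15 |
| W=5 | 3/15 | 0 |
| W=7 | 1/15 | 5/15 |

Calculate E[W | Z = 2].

P(Z = 2) = 3/5.
Σ W·P over the event = 2·(2/15) + 4·(3/15) + 5·(3/15) + 7·(1/15) = 38/15.
E[W | Z = 2] = (38/15) / (3/5) = 38/9.

38/9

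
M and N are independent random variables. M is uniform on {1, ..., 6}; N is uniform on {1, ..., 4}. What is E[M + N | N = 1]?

Outcomes with N = 1: (1,1), (2,1), (3,1), (4,1), (5,1), (6,1), each with probability 1/24.
E[M + N | N = 1] = (2 + 3 + 4 + 5 + 6 + 7) / 6 = 9/2.

9/2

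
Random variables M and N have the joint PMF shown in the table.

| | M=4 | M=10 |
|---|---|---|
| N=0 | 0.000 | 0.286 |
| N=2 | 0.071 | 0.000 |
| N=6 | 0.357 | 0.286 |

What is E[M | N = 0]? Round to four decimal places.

P(N = 0) = 0.286.
Σ M·P over the event = 10·(0.286) = 2.860.
E[M | N = 0] = (2.860) / (0.286) = 10.0000.

10.0000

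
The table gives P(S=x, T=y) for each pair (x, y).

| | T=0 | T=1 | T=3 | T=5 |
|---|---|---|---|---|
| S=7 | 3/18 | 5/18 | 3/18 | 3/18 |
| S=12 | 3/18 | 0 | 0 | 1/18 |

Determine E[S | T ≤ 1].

P(T ≤ 1) = 11/18.
Σ S·P over the event = 7·(3/18) + 7·(5/18) + 12·(3/18) = 46/9.
E[S | T ≤ 1] = (46/9) / (11/18) = 92/11.

92/11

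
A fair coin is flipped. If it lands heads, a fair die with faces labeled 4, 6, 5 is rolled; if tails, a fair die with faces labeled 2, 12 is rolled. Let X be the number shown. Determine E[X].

6

E[X | heads] = (4+6+5)/3 = 5.
E[X | tails] = (2+12)/2 = 7.
By the law of total expectation,
E[X] = (1/2)·(5) + (1/2)·(7) = 6.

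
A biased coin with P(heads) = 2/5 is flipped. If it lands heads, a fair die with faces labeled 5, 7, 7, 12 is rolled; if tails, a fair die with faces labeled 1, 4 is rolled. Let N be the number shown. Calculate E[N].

E[N | heads] = (5+7+7+12)/4 = 31/4.
E[N | tails] = (1+4)/2 = 5/2.
By the law of total expectation,
E[N] = (2/5)·(31/4) + (3/5)·(5/2) = 23/5.

23/5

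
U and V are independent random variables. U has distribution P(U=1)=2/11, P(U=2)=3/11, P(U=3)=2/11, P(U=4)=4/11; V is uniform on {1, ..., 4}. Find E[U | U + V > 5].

66/19

P(U + V > 5) = 19/44.
Summing U·P(x,y) over outcomes with U + V > 5 gives 3/2.
E[U | U + V > 5] = (3/2) / (19/44) = 66/19.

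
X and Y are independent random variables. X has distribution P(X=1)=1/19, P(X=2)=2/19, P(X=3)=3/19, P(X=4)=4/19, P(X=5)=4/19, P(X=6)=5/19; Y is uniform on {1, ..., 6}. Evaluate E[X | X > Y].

300/61

P(X > Y) = 61/114.
Summing X·P(x,y) over outcomes with X > Y gives 50/19.
E[X | X > Y] = (50/19) / (61/114) = 300/61.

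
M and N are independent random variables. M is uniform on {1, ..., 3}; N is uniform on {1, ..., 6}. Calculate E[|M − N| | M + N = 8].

3

P(M + N = 8) = 1/9.
Summing |M−N|·P(x,y) over outcomes with M + N = 8 gives 1/3.
E[|M − N| | M + N = 8] = (1/3) / (1/9) = 3.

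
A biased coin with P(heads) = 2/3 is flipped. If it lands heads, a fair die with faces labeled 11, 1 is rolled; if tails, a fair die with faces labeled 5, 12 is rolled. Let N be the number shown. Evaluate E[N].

E[N | heads] = (11+1)/2 = 6.
E[N | tails] = (5+12)/2 = 17/2.
E[N] = (2/3)·(6) + (1/3)·(17/2) = 41/6.

41/6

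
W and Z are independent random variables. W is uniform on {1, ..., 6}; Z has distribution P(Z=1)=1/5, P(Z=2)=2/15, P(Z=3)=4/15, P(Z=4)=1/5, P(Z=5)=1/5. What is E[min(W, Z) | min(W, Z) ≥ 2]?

P(min(W, Z) ≥ 2) = 2/3.
Summing min(W,Z)·P(x,y) over outcomes with min(W, Z) ≥ 2 gives 92/45.
E[min(W, Z) | min(W, Z) ≥ 2] = (92/45) / (2/3) = 46/15.

46/15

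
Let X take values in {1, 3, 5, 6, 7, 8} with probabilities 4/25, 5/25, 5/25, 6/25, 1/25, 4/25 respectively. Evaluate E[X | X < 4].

P(X < 4) = 9/25.
Σ over the event: 1·4/25 + 3·1/5 = 19/25.
E[X | X < 4] = (19/25) / (9/25) = 19/9.

19/9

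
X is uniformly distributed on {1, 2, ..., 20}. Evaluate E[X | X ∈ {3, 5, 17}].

25/3

P(X ∈ {3, 5, 17}) = 3/20.
Σ over the event: 3·1/20 + 5·1/20 + 17·1/20 = 5/4.
E[X | X ∈ {3, 5, 17}] = (5/4) / (3/20) = 25/3.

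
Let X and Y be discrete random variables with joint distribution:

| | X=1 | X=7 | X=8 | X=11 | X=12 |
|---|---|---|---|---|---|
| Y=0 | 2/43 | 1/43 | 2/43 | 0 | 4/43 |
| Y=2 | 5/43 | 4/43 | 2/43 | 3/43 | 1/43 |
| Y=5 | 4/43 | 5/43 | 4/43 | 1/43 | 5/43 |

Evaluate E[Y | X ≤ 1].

P(X ≤ 1) = 11/43.
Σ Y·P over the event = 0·(2/43) + 2·(5/43) + 5·(4/43) = 30/43.
E[Y | X ≤ 1] = (30/43) / (11/43) = 30/11.

30/11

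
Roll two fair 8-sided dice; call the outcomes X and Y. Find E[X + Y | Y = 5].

19/2

P(Y = 5) = 1/8.
Summing (X+Y)·P(x,y) over outcomes with Y = 5 gives 19/16.
E[X + Y | Y = 5] = (19/16) / (1/8) = 19/2.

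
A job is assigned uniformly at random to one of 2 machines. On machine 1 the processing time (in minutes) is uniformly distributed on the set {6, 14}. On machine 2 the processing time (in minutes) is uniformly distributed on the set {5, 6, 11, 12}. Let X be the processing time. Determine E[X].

E[X | machine 1] = (6+14)/2 = 10.
E[X | machine 2] = (5+6+11+12)/4 = 17/2.
E[X] = (1/2)·(10) + (1/2)·(17/2) = 37/4.

37/4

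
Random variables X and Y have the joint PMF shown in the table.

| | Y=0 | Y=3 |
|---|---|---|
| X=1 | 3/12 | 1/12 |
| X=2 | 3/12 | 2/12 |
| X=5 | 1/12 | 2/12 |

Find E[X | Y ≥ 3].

P(Y ≥ 3) = 5/12.
Σ X·P over the event = 1·(1/12) + 2·(2/12) + 5·(2/12) = 5/4.
E[X | Y ≥ 3] = (5/4) / (5/12) = 3.

3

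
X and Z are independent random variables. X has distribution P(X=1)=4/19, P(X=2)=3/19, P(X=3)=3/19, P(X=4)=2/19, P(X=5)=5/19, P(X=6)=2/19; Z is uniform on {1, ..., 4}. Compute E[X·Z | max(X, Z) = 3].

21/4

P(max(X, Z) = 3) = 4/19.
Summing XZ·P(x,y) over outcomes with max(X, Z) = 3 gives 21/19.
E[X·Z | max(X, Z) = 3] = (21/19) / (4/19) = 21/4.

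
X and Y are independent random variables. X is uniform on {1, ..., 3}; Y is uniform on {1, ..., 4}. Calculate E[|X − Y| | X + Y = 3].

1

Outcomes with X + Y = 3: (1,2), (2,1), each with probability 1/12.
E[|X − Y| | X + Y = 3] = (1 + 1) / 2 = 1.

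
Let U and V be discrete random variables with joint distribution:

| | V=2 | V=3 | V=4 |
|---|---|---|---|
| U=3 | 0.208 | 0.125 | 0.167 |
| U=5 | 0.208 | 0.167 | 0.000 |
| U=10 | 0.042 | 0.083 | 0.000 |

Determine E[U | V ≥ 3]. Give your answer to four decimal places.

4.6882

P(V ≥ 3) = 0.542.
Σ U·P over the event = 3·(0.125) + 3·(0.167) + 5·(0.167) + 10·(0.083) = 2.541.
E[U | V ≥ 3] = (2.541) / (0.542) = 4.6882.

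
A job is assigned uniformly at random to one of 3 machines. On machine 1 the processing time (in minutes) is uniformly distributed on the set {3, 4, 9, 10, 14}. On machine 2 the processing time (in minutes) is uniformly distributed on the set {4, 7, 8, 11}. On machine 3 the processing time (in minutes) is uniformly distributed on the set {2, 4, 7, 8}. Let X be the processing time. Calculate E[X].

E[X | machine 1] = (3+4+9+10+14)/5 = 8.
E[X | machine 2] = (4+7+8+11)/4 = 15/2.
E[X | machine 3] = (2+4+7+8)/4 = 21/4.
E[X] = (1/3)·(8) + (1/3)·(15/2) + (1/3)·(21/4) = 83/12.

83/12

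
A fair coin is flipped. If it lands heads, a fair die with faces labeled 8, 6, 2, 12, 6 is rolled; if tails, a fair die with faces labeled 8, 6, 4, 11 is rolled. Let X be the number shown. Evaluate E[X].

E[X | heads] = (8+6+2+12+6)/5 = 34/5.
E[X | tails] = (8+6+4+11)/4 = 29/4.
By the law of total expectation,
E[X] = (1/2)·(34/5) + (1/2)·(29/4) = 281/40.

281/40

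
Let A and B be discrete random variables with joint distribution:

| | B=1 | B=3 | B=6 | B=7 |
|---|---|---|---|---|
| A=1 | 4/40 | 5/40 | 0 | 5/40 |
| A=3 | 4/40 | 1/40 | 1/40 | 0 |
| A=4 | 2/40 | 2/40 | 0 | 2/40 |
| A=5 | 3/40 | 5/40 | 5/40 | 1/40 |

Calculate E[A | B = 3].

P(B = 3) = 13/40.
Summing A·P(A=x,B=y) over the conditioning event gives 41/40.
E[A | B = 3] = (41/40) / (13/40) = 41/13.

41/13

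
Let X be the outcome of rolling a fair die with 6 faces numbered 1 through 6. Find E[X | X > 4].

Given X > 4, X is equally likely to be any of {5, 6}.
E[X | X > 4] = (5 + 6) / 2 = 11/2.

11/2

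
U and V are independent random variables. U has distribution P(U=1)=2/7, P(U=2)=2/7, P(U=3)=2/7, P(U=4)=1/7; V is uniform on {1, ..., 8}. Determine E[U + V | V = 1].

P(V = 1) = 1/8.
Summing (U+V)·P(x,y) over outcomes with V = 1 gives 23/56.
E[U + V | V = 1] = (23/56) / (1/8) = 23/7.

23/7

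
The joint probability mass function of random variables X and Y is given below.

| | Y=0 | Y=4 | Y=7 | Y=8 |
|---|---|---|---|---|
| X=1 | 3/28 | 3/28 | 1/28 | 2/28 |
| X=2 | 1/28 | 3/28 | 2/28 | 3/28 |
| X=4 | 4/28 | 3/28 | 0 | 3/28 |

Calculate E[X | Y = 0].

21/8

P(Y = 0) = 2/7.
Σ X·P over the event = 1·(3/28) + 2·(1/28) + 4·(4/28) = 3/4.
E[X | Y = 0] = (3/4) / (2/7) = 21/8.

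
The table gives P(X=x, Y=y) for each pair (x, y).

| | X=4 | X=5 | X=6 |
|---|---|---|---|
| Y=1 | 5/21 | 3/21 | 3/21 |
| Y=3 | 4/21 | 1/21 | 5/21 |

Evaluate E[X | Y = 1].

P(Y = 1) = 11/21.
Σ X·P over the event = 4·(5/21) + 5·(3/21) + 6·(3/21) = 53/21.
E[X | Y = 1] = (53/21) / (11/21) = 53/11.

53/11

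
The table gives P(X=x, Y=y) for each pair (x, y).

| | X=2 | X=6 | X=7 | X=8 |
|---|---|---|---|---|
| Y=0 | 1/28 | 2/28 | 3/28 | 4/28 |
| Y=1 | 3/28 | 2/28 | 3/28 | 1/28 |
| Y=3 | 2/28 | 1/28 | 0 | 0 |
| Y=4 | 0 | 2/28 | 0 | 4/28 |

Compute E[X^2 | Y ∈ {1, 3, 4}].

P(Y ∈ {1, 3, 4}) = 9/14.
Σ X^2·P over the event = 4·(3/28) + 4·(2/28) + 36·(2/28) + 36·(1/28) + 36·(2/28) + 49·(3/28) + 64·(1/28) + 64·(4/28) = 667/28.
E[X^2 | Y ∈ {1, 3, 4}] = (667/28) / (9/14) = 667/18.

667/18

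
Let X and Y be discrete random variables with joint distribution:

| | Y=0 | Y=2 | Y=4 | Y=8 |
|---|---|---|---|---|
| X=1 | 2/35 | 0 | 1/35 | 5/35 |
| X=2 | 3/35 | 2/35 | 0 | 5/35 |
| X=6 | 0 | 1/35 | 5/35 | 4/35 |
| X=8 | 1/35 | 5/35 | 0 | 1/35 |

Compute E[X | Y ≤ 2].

P(Y ≤ 2) = 2/5.
Σ X·P over the event = 1·(2/35) + 2·(3/35) + 2·(2/35) + 6·(1/35) + 8·(1/35) + 8·(5/35) = 66/35.
E[X | Y ≤ 2] = (66/35) / (2/5) = 33/7.

33/7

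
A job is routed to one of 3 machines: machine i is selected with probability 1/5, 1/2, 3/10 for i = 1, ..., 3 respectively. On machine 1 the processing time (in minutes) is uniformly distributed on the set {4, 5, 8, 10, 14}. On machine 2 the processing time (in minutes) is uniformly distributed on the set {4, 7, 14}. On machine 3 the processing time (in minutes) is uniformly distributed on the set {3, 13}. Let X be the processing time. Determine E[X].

E[X | machine 1] = (4+5+8+10+14)/5 = 41/5.
E[X | machine 2] = (4+7+14)/3 = 25/3.
E[X | machine 3] = (3+13)/2 = 8.
E[X] = (1/5)·(41/5) + (1/2)·(25/3) + (3/10)·(8) = 1231/150.

1231/150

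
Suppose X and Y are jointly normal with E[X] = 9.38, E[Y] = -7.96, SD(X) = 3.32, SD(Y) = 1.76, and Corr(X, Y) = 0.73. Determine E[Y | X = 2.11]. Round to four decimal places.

-10.7734

The regression of Y on X has slope ρ·σ_Y/σ_X and passes through (μ_X, μ_Y).
E[Y | X=2.11] = -7.96 + (0.73)·(1.76/3.32)·(2.11 − (9.38)) = -7.96 + (0.38699)·(-7.27) = -10.7734.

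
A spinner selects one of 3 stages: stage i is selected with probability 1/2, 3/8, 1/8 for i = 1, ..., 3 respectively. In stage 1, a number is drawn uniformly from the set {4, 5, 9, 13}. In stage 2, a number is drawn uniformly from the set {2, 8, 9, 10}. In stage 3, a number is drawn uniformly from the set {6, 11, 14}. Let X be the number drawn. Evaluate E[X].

757/96

E[X | stage 1] = (4+5+9+13)/4 = 31/4.
E[X | stage 2] = (2+8+9+10)/4 = 29/4.
E[X | stage 3] = (6+11+14)/3 = 31/3.
By the law of total expectation,
E[X] = (1/2)·(31/4) + (3/8)·(29/4) + (1/8)·(31/3) = 757/96.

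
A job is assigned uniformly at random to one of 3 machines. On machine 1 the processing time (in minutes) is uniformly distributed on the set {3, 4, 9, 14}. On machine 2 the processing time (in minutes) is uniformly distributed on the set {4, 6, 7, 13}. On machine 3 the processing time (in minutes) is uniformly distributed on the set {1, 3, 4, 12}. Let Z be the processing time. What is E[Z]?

E[Z | machine 1] = (3+4+9+14)/4 = 15/2.
E[Z | machine 2] = (4+6+7+13)/4 = 15/2.
E[Z | machine 3] = (1+3+4+12)/4 = 5.
By the law of total expectation,
E[Z] = (1/3)·(15/2) + (1/3)·(15/2) + (1/3)·(5) = 20/3.

20/3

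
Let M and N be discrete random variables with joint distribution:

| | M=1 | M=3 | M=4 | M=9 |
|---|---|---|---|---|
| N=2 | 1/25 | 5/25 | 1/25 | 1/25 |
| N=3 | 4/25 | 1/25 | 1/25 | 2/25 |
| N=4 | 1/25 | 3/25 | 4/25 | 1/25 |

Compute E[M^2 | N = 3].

P(N = 3) = 8/25.
Σ M^2·P over the event = 1·(4/25) + 9·(1/25) + 16·(1/25) + 81·(2/25) = 191/25.
E[M^2 | N = 3] = (191/25) / (8/25) = 191/8.

191/8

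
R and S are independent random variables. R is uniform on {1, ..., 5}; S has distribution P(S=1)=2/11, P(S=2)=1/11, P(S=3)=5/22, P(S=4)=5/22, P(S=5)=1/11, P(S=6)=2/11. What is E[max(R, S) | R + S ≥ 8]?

196/37

P(R + S ≥ 8) = 37/110.
Summing max(R,S)·P(x,y) over outcomes with R + S ≥ 8 gives 98/55.
E[max(R, S) | R + S ≥ 8] = (98/55) / (37/110) = 196/37.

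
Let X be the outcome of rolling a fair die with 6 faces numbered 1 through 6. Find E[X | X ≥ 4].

Given X ≥ 4, X is equally likely to be any of {4, 5, 6}.
E[X | X ≥ 4] = (4 + 5 + 6) / 3 = 5.

5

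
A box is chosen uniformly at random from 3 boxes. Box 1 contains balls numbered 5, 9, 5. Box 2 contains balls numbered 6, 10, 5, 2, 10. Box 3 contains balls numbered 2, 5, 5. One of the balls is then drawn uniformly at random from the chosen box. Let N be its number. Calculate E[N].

E[N | box 1] = (5+9+5)/3 = 19/3.
E[N | box 2] = (6+10+5+2+10)/5 = 33/5.
E[N | box 3] = (2+5+5)/3 = 4.
By the law of total expectation,
E[N] = (1/3)·(19/3) + (1/3)·(33/5) + (1/3)·(4) = 254/45.

254/45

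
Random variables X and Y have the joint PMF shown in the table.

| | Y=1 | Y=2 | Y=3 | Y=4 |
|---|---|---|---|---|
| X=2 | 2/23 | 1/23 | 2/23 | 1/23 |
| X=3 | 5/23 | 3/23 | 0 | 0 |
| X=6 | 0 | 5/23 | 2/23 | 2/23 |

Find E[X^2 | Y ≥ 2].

P(Y ≥ 2) = 16/23.
Summing X^2·P(X=x,Y=y) over the conditioning event gives 367/23.
E[X^2 | Y ≥ 2] = (367/23) / (16/23) = 367/16.

367/16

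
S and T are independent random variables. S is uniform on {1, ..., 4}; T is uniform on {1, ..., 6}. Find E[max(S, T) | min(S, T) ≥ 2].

64/15

P(min(S, T) ≥ 2) = 5/8.
Summing max(S,T)·P(x,y) over outcomes with min(S, T) ≥ 2 gives 8/3.
E[max(S, T) | min(S, T) ≥ 2] = (8/3) / (5/8) = 64/15.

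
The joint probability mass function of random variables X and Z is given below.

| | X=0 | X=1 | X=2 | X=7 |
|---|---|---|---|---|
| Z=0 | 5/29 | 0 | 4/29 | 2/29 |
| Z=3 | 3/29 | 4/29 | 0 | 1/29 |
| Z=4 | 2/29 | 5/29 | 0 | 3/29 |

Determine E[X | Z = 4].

P(Z = 4) = 10/29.
Σ X·P over the event = 0·(2/29) + 1·(5/29) + 7·(3/29) = 26/29.
E[X | Z = 4] = (26/29) / (10/29) = 13/5.

13/5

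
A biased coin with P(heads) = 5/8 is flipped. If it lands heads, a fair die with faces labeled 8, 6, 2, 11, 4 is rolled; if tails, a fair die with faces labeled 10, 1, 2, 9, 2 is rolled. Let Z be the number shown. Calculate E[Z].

E[Z | heads] = (8+6+2+11+4)/5 = 31/5.
E[Z | tails] = (10+1+2+9+2)/5 = 24/5.
E[Z] = (5/8)·(31/5) + (3/8)·(24/5) = 227/40.

227/40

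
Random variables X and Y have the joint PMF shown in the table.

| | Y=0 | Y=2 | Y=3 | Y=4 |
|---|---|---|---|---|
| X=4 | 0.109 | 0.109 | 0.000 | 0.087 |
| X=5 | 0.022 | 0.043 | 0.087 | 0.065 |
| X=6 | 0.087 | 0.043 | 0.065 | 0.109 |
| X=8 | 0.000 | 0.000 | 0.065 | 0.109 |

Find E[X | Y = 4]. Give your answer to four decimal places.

5.9432

P(Y = 4) = 0.370.
Σ X·P over the event = 4·(0.087) + 5·(0.065) + 6·(0.109) + 8·(0.109) = 2.199.
E[X | Y = 4] = (2.199) / (0.370) = 5.9432.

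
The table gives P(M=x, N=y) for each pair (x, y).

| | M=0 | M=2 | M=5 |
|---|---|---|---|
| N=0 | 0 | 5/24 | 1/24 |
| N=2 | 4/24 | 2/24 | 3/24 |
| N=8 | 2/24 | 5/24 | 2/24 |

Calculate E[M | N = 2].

P(N = 2) = 3/8.
Σ M·P over the event = 0·(4/24) + 2·(2/24) + 5·(3/24) = 19/24.
E[M | N = 2] = (19/24) / (3/8) = 19/9.

19/9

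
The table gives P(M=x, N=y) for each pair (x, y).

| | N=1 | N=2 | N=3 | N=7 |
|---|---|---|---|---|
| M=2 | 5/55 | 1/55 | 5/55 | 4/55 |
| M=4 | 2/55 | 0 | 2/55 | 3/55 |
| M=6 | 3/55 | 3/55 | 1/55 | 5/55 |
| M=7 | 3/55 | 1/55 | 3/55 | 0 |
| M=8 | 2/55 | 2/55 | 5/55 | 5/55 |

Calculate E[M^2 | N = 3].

P(N = 3) = 16/55.
Σ M^2·P over the event = 4·(5/55) + 16·(2/55) + 36·(1/55) + 49·(3/55) + 64·(5/55) = 111/11.
E[M^2 | N = 3] = (111/11) / (16/55) = 555/16.

555/16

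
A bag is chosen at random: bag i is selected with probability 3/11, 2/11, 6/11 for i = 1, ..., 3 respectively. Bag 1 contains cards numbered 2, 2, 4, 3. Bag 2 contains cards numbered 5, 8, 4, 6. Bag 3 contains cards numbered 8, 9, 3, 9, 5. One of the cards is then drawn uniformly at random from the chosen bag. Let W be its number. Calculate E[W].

E[W | bag 1] = (2+2+4+3)/4 = 11/4.
E[W | bag 2] = (5+8+4+6)/4 = 23/4.
E[W | bag 3] = (8+9+3+9+5)/5 = 34/5.
E[W] = (3/11)·(11/4) + (2/11)·(23/4) + (6/11)·(34/5) = 1211/220.

1211/220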